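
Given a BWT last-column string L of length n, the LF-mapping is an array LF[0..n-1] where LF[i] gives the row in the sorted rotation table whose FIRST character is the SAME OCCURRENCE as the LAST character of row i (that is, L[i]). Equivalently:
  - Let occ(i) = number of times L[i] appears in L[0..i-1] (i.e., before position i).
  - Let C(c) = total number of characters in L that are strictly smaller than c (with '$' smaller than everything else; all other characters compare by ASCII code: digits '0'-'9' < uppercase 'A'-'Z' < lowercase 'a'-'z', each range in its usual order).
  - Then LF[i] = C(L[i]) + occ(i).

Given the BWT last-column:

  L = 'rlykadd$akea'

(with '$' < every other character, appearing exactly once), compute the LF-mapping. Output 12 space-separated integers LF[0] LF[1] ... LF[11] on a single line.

Char counts: '$':1, 'a':3, 'd':2, 'e':1, 'k':2, 'l':1, 'r':1, 'y':1
C (first-col start): C('$')=0, C('a')=1, C('d')=4, C('e')=6, C('k')=7, C('l')=9, C('r')=10, C('y')=11
L[0]='r': occ=0, LF[0]=C('r')+0=10+0=10
L[1]='l': occ=0, LF[1]=C('l')+0=9+0=9
L[2]='y': occ=0, LF[2]=C('y')+0=11+0=11
L[3]='k': occ=0, LF[3]=C('k')+0=7+0=7
L[4]='a': occ=0, LF[4]=C('a')+0=1+0=1
L[5]='d': occ=0, LF[5]=C('d')+0=4+0=4
L[6]='d': occ=1, LF[6]=C('d')+1=4+1=5
L[7]='$': occ=0, LF[7]=C('$')+0=0+0=0
L[8]='a': occ=1, LF[8]=C('a')+1=1+1=2
L[9]='k': occ=1, LF[9]=C('k')+1=7+1=8
L[10]='e': occ=0, LF[10]=C('e')+0=6+0=6
L[11]='a': occ=2, LF[11]=C('a')+2=1+2=3

Answer: 10 9 11 7 1 4 5 0 2 8 6 3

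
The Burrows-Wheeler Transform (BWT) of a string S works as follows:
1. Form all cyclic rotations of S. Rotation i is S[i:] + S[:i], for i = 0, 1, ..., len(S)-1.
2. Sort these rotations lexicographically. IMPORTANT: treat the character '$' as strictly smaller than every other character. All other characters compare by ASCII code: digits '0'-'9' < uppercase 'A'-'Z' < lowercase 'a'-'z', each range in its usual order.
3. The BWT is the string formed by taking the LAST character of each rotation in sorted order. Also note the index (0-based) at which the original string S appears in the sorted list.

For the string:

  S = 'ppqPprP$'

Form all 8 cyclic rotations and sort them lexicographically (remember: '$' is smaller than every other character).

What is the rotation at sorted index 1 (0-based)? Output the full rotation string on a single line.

Answer: P$ppqPpr

Derivation:
All 8 rotations (rotation i = S[i:]+S[:i]):
  rot[0] = ppqPprP$
  rot[1] = pqPprP$p
  rot[2] = qPprP$pp
  rot[3] = PprP$ppq
  rot[4] = prP$ppqP
  rot[5] = rP$ppqPp
  rot[6] = P$ppqPpr
  rot[7] = $ppqPprP
Sorted (with $ < everything):
  sorted[0] = $ppqPprP
  sorted[1] = P$ppqPpr
  sorted[2] = PprP$ppq
  sorted[3] = ppqPprP$
  sorted[4] = pqPprP$p
  sorted[5] = prP$ppqP
  sorted[6] = qPprP$pp
  sorted[7] = rP$ppqPp
sorted[1] = P$ppqPpr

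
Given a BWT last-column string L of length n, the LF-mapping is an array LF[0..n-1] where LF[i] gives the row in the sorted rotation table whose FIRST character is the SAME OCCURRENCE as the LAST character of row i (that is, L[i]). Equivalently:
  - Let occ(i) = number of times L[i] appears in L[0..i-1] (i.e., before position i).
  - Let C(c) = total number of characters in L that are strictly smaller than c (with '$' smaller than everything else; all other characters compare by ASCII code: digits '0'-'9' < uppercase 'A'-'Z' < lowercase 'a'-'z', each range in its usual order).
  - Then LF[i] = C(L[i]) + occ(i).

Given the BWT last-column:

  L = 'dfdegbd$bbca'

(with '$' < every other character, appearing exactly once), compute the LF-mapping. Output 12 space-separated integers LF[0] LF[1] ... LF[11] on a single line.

Answer: 6 10 7 9 11 2 8 0 3 4 5 1

Derivation:
Char counts: '$':1, 'a':1, 'b':3, 'c':1, 'd':3, 'e':1, 'f':1, 'g':1
C (first-col start): C('$')=0, C('a')=1, C('b')=2, C('c')=5, C('d')=6, C('e')=9, C('f')=10, C('g')=11
L[0]='d': occ=0, LF[0]=C('d')+0=6+0=6
L[1]='f': occ=0, LF[1]=C('f')+0=10+0=10
L[2]='d': occ=1, LF[2]=C('d')+1=6+1=7
L[3]='e': occ=0, LF[3]=C('e')+0=9+0=9
L[4]='g': occ=0, LF[4]=C('g')+0=11+0=11
L[5]='b': occ=0, LF[5]=C('b')+0=2+0=2
L[6]='d': occ=2, LF[6]=C('d')+2=6+2=8
L[7]='$': occ=0, LF[7]=C('$')+0=0+0=0
L[8]='b': occ=1, LF[8]=C('b')+1=2+1=3
L[9]='b': occ=2, LF[9]=C('b')+2=2+2=4
L[10]='c': occ=0, LF[10]=C('c')+0=5+0=5
L[11]='a': occ=0, LF[11]=C('a')+0=1+0=1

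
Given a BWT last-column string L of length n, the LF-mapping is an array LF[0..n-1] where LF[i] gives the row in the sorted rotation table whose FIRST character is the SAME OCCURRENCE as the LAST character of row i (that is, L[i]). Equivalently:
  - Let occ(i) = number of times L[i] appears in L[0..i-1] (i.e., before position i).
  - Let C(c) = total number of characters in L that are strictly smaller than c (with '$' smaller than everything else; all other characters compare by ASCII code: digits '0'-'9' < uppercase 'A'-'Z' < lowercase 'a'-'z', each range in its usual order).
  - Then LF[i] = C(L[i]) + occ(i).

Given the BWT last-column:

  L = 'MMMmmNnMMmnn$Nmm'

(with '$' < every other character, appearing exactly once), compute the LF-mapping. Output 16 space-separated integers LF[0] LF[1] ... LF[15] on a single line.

Char counts: '$':1, 'M':5, 'N':2, 'm':5, 'n':3
C (first-col start): C('$')=0, C('M')=1, C('N')=6, C('m')=8, C('n')=13
L[0]='M': occ=0, LF[0]=C('M')+0=1+0=1
L[1]='M': occ=1, LF[1]=C('M')+1=1+1=2
L[2]='M': occ=2, LF[2]=C('M')+2=1+2=3
L[3]='m': occ=0, LF[3]=C('m')+0=8+0=8
L[4]='m': occ=1, LF[4]=C('m')+1=8+1=9
L[5]='N': occ=0, LF[5]=C('N')+0=6+0=6
L[6]='n': occ=0, LF[6]=C('n')+0=13+0=13
L[7]='M': occ=3, LF[7]=C('M')+3=1+3=4
L[8]='M': occ=4, LF[8]=C('M')+4=1+4=5
L[9]='m': occ=2, LF[9]=C('m')+2=8+2=10
L[10]='n': occ=1, LF[10]=C('n')+1=13+1=14
L[11]='n': occ=2, LF[11]=C('n')+2=13+2=15
L[12]='$': occ=0, LF[12]=C('$')+0=0+0=0
L[13]='N': occ=1, LF[13]=C('N')+1=6+1=7
L[14]='m': occ=3, LF[14]=C('m')+3=8+3=11
L[15]='m': occ=4, LF[15]=C('m')+4=8+4=12

Answer: 1 2 3 8 9 6 13 4 5 10 14 15 0 7 11 12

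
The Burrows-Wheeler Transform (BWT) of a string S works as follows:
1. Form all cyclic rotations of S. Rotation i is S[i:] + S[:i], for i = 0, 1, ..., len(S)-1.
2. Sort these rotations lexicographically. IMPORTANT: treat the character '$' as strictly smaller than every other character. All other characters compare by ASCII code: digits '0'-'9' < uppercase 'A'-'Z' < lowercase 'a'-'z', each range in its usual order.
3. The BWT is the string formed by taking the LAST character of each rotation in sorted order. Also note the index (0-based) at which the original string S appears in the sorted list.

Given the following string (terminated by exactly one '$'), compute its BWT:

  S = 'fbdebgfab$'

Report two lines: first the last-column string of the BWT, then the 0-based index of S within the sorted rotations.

All 10 rotations (rotation i = S[i:]+S[:i]):
  rot[0] = fbdebgfab$
  rot[1] = bdebgfab$f
  rot[2] = debgfab$fb
  rot[3] = ebgfab$fbd
  rot[4] = bgfab$fbde
  rot[5] = gfab$fbdeb
  rot[6] = fab$fbdebg
  rot[7] = ab$fbdebgf
  rot[8] = b$fbdebgfa
  rot[9] = $fbdebgfab
Sorted (with $ < everything):
  sorted[0] = $fbdebgfab  (last char: 'b')
  sorted[1] = ab$fbdebgf  (last char: 'f')
  sorted[2] = b$fbdebgfa  (last char: 'a')
  sorted[3] = bdebgfab$f  (last char: 'f')
  sorted[4] = bgfab$fbde  (last char: 'e')
  sorted[5] = debgfab$fb  (last char: 'b')
  sorted[6] = ebgfab$fbd  (last char: 'd')
  sorted[7] = fab$fbdebg  (last char: 'g')
  sorted[8] = fbdebgfab$  (last char: '$')
  sorted[9] = gfab$fbdeb  (last char: 'b')
Last column: bfafebdg$b
Original string S is at sorted index 8

Answer: bfafebdg$b
8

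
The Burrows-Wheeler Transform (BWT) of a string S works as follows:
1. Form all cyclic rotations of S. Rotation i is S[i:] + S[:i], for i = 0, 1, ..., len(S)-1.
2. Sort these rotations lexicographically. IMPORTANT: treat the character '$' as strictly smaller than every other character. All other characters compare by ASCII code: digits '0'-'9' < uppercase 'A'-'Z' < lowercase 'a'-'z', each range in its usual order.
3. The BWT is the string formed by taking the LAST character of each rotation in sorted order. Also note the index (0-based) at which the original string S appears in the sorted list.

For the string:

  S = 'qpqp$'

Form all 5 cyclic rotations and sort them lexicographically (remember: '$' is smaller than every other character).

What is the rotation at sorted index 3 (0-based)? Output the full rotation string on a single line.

All 5 rotations (rotation i = S[i:]+S[:i]):
  rot[0] = qpqp$
  rot[1] = pqp$q
  rot[2] = qp$qp
  rot[3] = p$qpq
  rot[4] = $qpqp
Sorted (with $ < everything):
  sorted[0] = $qpqp
  sorted[1] = p$qpq
  sorted[2] = pqp$q
  sorted[3] = qp$qp
  sorted[4] = qpqp$
sorted[3] = qp$qp

Answer: qp$qp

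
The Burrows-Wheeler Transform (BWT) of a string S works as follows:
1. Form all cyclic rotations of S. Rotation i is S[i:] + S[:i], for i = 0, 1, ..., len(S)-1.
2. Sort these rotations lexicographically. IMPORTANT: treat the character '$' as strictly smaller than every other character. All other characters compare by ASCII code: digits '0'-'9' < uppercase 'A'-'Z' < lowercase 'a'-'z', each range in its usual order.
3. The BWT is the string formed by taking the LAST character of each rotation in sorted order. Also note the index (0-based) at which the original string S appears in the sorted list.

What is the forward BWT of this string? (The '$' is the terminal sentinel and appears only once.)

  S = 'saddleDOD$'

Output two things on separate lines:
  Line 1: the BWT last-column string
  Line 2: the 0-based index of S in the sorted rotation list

All 10 rotations (rotation i = S[i:]+S[:i]):
  rot[0] = saddleDOD$
  rot[1] = addleDOD$s
  rot[2] = ddleDOD$sa
  rot[3] = dleDOD$sad
  rot[4] = leDOD$sadd
  rot[5] = eDOD$saddl
  rot[6] = DOD$saddle
  rot[7] = OD$saddleD
  rot[8] = D$saddleDO
  rot[9] = $saddleDOD
Sorted (with $ < everything):
  sorted[0] = $saddleDOD  (last char: 'D')
  sorted[1] = D$saddleDO  (last char: 'O')
  sorted[2] = DOD$saddle  (last char: 'e')
  sorted[3] = OD$saddleD  (last char: 'D')
  sorted[4] = addleDOD$s  (last char: 's')
  sorted[5] = ddleDOD$sa  (last char: 'a')
  sorted[6] = dleDOD$sad  (last char: 'd')
  sorted[7] = eDOD$saddl  (last char: 'l')
  sorted[8] = leDOD$sadd  (last char: 'd')
  sorted[9] = saddleDOD$  (last char: '$')
Last column: DOeDsadld$
Original string S is at sorted index 9

Answer: DOeDsadld$
9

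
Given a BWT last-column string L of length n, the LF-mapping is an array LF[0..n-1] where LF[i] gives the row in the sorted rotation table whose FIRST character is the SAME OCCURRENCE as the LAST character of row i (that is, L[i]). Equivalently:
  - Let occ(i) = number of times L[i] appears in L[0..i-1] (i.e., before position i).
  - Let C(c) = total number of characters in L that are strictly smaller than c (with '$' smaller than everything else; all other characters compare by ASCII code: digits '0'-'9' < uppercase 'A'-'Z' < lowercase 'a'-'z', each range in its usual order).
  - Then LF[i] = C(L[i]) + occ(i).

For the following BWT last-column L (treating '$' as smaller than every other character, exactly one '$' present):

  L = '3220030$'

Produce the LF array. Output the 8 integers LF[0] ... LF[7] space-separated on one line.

Answer: 6 4 5 1 2 7 3 0

Derivation:
Char counts: '$':1, '0':3, '2':2, '3':2
C (first-col start): C('$')=0, C('0')=1, C('2')=4, C('3')=6
L[0]='3': occ=0, LF[0]=C('3')+0=6+0=6
L[1]='2': occ=0, LF[1]=C('2')+0=4+0=4
L[2]='2': occ=1, LF[2]=C('2')+1=4+1=5
L[3]='0': occ=0, LF[3]=C('0')+0=1+0=1
L[4]='0': occ=1, LF[4]=C('0')+1=1+1=2
L[5]='3': occ=1, LF[5]=C('3')+1=6+1=7
L[6]='0': occ=2, LF[6]=C('0')+2=1+2=3
L[7]='$': occ=0, LF[7]=C('$')+0=0+0=0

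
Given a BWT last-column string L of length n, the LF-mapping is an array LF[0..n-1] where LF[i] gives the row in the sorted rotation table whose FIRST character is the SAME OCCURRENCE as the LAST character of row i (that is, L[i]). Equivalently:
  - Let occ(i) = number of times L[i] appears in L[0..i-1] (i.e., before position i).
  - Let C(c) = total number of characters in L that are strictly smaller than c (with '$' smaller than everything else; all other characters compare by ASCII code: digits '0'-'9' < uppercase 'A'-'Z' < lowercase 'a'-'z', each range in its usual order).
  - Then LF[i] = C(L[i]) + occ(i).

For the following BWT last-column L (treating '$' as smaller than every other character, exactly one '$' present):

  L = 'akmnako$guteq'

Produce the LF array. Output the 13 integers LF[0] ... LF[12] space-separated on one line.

Char counts: '$':1, 'a':2, 'e':1, 'g':1, 'k':2, 'm':1, 'n':1, 'o':1, 'q':1, 't':1, 'u':1
C (first-col start): C('$')=0, C('a')=1, C('e')=3, C('g')=4, C('k')=5, C('m')=7, C('n')=8, C('o')=9, C('q')=10, C('t')=11, C('u')=12
L[0]='a': occ=0, LF[0]=C('a')+0=1+0=1
L[1]='k': occ=0, LF[1]=C('k')+0=5+0=5
L[2]='m': occ=0, LF[2]=C('m')+0=7+0=7
L[3]='n': occ=0, LF[3]=C('n')+0=8+0=8
L[4]='a': occ=1, LF[4]=C('a')+1=1+1=2
L[5]='k': occ=1, LF[5]=C('k')+1=5+1=6
L[6]='o': occ=0, LF[6]=C('o')+0=9+0=9
L[7]='$': occ=0, LF[7]=C('$')+0=0+0=0
L[8]='g': occ=0, LF[8]=C('g')+0=4+0=4
L[9]='u': occ=0, LF[9]=C('u')+0=12+0=12
L[10]='t': occ=0, LF[10]=C('t')+0=11+0=11
L[11]='e': occ=0, LF[11]=C('e')+0=3+0=3
L[12]='q': occ=0, LF[12]=C('q')+0=10+0=10

Answer: 1 5 7 8 2 6 9 0 4 12 11 3 10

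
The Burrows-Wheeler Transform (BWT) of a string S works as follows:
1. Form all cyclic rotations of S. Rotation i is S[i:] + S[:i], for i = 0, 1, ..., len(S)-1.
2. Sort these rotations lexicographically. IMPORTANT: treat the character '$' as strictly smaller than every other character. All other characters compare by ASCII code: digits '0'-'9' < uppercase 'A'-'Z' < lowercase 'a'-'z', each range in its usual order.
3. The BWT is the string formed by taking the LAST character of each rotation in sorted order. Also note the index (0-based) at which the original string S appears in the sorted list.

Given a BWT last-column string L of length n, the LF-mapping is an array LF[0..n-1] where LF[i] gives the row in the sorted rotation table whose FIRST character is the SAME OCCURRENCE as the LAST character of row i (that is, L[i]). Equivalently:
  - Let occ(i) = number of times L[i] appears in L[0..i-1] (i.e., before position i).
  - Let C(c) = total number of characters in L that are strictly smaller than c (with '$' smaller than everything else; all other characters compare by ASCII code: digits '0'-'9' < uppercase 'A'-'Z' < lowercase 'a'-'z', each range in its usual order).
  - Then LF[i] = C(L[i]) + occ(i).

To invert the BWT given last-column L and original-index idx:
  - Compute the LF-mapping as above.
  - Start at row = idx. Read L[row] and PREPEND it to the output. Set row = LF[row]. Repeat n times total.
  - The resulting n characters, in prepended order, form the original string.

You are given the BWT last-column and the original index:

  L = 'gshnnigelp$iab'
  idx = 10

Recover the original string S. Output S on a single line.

Answer: neighbsapling$

Derivation:
LF mapping: 4 13 6 10 11 7 5 3 9 12 0 8 1 2
Walk LF starting at row 10, prepending L[row]:
  step 1: row=10, L[10]='$', prepend. Next row=LF[10]=0
  step 2: row=0, L[0]='g', prepend. Next row=LF[0]=4
  step 3: row=4, L[4]='n', prepend. Next row=LF[4]=11
  step 4: row=11, L[11]='i', prepend. Next row=LF[11]=8
  step 5: row=8, L[8]='l', prepend. Next row=LF[8]=9
  step 6: row=9, L[9]='p', prepend. Next row=LF[9]=12
  step 7: row=12, L[12]='a', prepend. Next row=LF[12]=1
  step 8: row=1, L[1]='s', prepend. Next row=LF[1]=13
  step 9: row=13, L[13]='b', prepend. Next row=LF[13]=2
  step 10: row=2, L[2]='h', prepend. Next row=LF[2]=6
  step 11: row=6, L[6]='g', prepend. Next row=LF[6]=5
  step 12: row=5, L[5]='i', prepend. Next row=LF[5]=7
  step 13: row=7, L[7]='e', prepend. Next row=LF[7]=3
  step 14: row=3, L[3]='n', prepend. Next row=LF[3]=10
Reversed output: neighbsapling$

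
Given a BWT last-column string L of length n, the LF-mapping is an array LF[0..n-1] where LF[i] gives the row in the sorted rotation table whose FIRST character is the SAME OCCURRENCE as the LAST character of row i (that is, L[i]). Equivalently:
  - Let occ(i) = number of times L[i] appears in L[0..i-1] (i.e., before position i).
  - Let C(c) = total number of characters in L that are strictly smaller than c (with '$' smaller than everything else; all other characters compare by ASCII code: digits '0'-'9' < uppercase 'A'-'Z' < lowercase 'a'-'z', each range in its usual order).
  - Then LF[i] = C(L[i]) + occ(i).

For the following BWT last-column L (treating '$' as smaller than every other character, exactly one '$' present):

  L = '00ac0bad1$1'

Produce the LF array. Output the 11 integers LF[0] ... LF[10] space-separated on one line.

Char counts: '$':1, '0':3, '1':2, 'a':2, 'b':1, 'c':1, 'd':1
C (first-col start): C('$')=0, C('0')=1, C('1')=4, C('a')=6, C('b')=8, C('c')=9, C('d')=10
L[0]='0': occ=0, LF[0]=C('0')+0=1+0=1
L[1]='0': occ=1, LF[1]=C('0')+1=1+1=2
L[2]='a': occ=0, LF[2]=C('a')+0=6+0=6
L[3]='c': occ=0, LF[3]=C('c')+0=9+0=9
L[4]='0': occ=2, LF[4]=C('0')+2=1+2=3
L[5]='b': occ=0, LF[5]=C('b')+0=8+0=8
L[6]='a': occ=1, LF[6]=C('a')+1=6+1=7
L[7]='d': occ=0, LF[7]=C('d')+0=10+0=10
L[8]='1': occ=0, LF[8]=C('1')+0=4+0=4
L[9]='$': occ=0, LF[9]=C('$')+0=0+0=0
L[10]='1': occ=1, LF[10]=C('1')+1=4+1=5

Answer: 1 2 6 9 3 8 7 10 4 0 5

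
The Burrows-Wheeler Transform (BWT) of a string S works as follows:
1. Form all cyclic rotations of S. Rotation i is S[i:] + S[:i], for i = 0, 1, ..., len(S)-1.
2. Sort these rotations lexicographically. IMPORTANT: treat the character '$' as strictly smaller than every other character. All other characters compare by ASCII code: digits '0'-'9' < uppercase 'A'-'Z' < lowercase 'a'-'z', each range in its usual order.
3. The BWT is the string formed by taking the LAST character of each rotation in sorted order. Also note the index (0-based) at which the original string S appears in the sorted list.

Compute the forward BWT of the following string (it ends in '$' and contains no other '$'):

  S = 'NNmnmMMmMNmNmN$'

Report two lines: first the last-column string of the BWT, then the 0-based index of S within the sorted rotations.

Answer: NmmMm$mMNnMNNNm
5

Derivation:
All 15 rotations (rotation i = S[i:]+S[:i]):
  rot[0] = NNmnmMMmMNmNmN$
  rot[1] = NmnmMMmMNmNmN$N
  rot[2] = mnmMMmMNmNmN$NN
  rot[3] = nmMMmMNmNmN$NNm
  rot[4] = mMMmMNmNmN$NNmn
  rot[5] = MMmMNmNmN$NNmnm
  rot[6] = MmMNmNmN$NNmnmM
  rot[7] = mMNmNmN$NNmnmMM
  rot[8] = MNmNmN$NNmnmMMm
  rot[9] = NmNmN$NNmnmMMmM
  rot[10] = mNmN$NNmnmMMmMN
  rot[11] = NmN$NNmnmMMmMNm
  rot[12] = mN$NNmnmMMmMNmN
  rot[13] = N$NNmnmMMmMNmNm
  rot[14] = $NNmnmMMmMNmNmN
Sorted (with $ < everything):
  sorted[0] = $NNmnmMMmMNmNmN  (last char: 'N')
  sorted[1] = MMmMNmNmN$NNmnm  (last char: 'm')
  sorted[2] = MNmNmN$NNmnmMMm  (last char: 'm')
  sorted[3] = MmMNmNmN$NNmnmM  (last char: 'M')
  sorted[4] = N$NNmnmMMmMNmNm  (last char: 'm')
  sorted[5] = NNmnmMMmMNmNmN$  (last char: '$')
  sorted[6] = NmN$NNmnmMMmMNm  (last char: 'm')
  sorted[7] = NmNmN$NNmnmMMmM  (last char: 'M')
  sorted[8] = NmnmMMmMNmNmN$N  (last char: 'N')
  sorted[9] = mMMmMNmNmN$NNmn  (last char: 'n')
  sorted[10] = mMNmNmN$NNmnmMM  (last char: 'M')
  sorted[11] = mN$NNmnmMMmMNmN  (last char: 'N')
  sorted[12] = mNmN$NNmnmMMmMN  (last char: 'N')
  sorted[13] = mnmMMmMNmNmN$NN  (last char: 'N')
  sorted[14] = nmMMmMNmNmN$NNm  (last char: 'm')
Last column: NmmMm$mMNnMNNNm
Original string S is at sorted index 5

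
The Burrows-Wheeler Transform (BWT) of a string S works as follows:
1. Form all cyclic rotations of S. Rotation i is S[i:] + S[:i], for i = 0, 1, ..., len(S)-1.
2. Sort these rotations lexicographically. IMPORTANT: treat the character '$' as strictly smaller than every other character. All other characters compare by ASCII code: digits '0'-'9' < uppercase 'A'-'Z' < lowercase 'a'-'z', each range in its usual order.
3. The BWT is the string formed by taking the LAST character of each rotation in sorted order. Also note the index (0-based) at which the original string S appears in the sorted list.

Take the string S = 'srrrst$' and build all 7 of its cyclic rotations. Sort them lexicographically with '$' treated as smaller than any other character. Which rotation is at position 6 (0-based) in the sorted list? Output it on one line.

Answer: t$srrrs

Derivation:
All 7 rotations (rotation i = S[i:]+S[:i]):
  rot[0] = srrrst$
  rot[1] = rrrst$s
  rot[2] = rrst$sr
  rot[3] = rst$srr
  rot[4] = st$srrr
  rot[5] = t$srrrs
  rot[6] = $srrrst
Sorted (with $ < everything):
  sorted[0] = $srrrst
  sorted[1] = rrrst$s
  sorted[2] = rrst$sr
  sorted[3] = rst$srr
  sorted[4] = srrrst$
  sorted[5] = st$srrr
  sorted[6] = t$srrrs
sorted[6] = t$srrrs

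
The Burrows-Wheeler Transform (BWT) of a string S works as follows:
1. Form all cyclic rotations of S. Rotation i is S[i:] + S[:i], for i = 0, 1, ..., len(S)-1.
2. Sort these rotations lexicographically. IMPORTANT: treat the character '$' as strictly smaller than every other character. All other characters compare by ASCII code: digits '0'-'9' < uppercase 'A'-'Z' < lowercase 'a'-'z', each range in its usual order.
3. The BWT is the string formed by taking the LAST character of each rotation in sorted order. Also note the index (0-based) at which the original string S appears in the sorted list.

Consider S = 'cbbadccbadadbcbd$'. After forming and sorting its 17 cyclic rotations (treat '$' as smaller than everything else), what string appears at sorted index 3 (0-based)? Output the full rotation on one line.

Answer: adccbadadbcbd$cbb

Derivation:
All 17 rotations (rotation i = S[i:]+S[:i]):
  rot[0] = cbbadccbadadbcbd$
  rot[1] = bbadccbadadbcbd$c
  rot[2] = badccbadadbcbd$cb
  rot[3] = adccbadadbcbd$cbb
  rot[4] = dccbadadbcbd$cbba
  rot[5] = ccbadadbcbd$cbbad
  rot[6] = cbadadbcbd$cbbadc
  rot[7] = badadbcbd$cbbadcc
  rot[8] = adadbcbd$cbbadccb
  rot[9] = dadbcbd$cbbadccba
  rot[10] = adbcbd$cbbadccbad
  rot[11] = dbcbd$cbbadccbada
  rot[12] = bcbd$cbbadccbadad
  rot[13] = cbd$cbbadccbadadb
  rot[14] = bd$cbbadccbadadbc
  rot[15] = d$cbbadccbadadbcb
  rot[16] = $cbbadccbadadbcbd
Sorted (with $ < everything):
  sorted[0] = $cbbadccbadadbcbd
  sorted[1] = adadbcbd$cbbadccb
  sorted[2] = adbcbd$cbbadccbad
  sorted[3] = adccbadadbcbd$cbb
  sorted[4] = badadbcbd$cbbadcc
  sorted[5] = badccbadadbcbd$cb
  sorted[6] = bbadccbadadbcbd$c
  sorted[7] = bcbd$cbbadccbadad
  sorted[8] = bd$cbbadccbadadbc
  sorted[9] = cbadadbcbd$cbbadc
  sorted[10] = cbbadccbadadbcbd$
  sorted[11] = cbd$cbbadccbadadb
  sorted[12] = ccbadadbcbd$cbbad
  sorted[13] = d$cbbadccbadadbcb
  sorted[14] = dadbcbd$cbbadccba
  sorted[15] = dbcbd$cbbadccbada
  sorted[16] = dccbadadbcbd$cbba
sorted[3] = adccbadadbcbd$cbb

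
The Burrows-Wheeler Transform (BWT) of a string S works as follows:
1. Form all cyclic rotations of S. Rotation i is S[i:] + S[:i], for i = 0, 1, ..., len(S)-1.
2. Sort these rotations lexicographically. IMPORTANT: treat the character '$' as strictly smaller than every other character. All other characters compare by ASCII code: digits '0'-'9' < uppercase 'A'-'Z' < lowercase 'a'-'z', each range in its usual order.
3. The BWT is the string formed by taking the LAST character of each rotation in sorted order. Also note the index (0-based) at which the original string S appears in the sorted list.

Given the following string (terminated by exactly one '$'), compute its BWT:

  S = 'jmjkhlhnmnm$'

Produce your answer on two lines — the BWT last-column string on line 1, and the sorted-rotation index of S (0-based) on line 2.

All 12 rotations (rotation i = S[i:]+S[:i]):
  rot[0] = jmjkhlhnmnm$
  rot[1] = mjkhlhnmnm$j
  rot[2] = jkhlhnmnm$jm
  rot[3] = khlhnmnm$jmj
  rot[4] = hlhnmnm$jmjk
  rot[5] = lhnmnm$jmjkh
  rot[6] = hnmnm$jmjkhl
  rot[7] = nmnm$jmjkhlh
  rot[8] = mnm$jmjkhlhn
  rot[9] = nm$jmjkhlhnm
  rot[10] = m$jmjkhlhnmn
  rot[11] = $jmjkhlhnmnm
Sorted (with $ < everything):
  sorted[0] = $jmjkhlhnmnm  (last char: 'm')
  sorted[1] = hlhnmnm$jmjk  (last char: 'k')
  sorted[2] = hnmnm$jmjkhl  (last char: 'l')
  sorted[3] = jkhlhnmnm$jm  (last char: 'm')
  sorted[4] = jmjkhlhnmnm$  (last char: '$')
  sorted[5] = khlhnmnm$jmj  (last char: 'j')
  sorted[6] = lhnmnm$jmjkh  (last char: 'h')
  sorted[7] = m$jmjkhlhnmn  (last char: 'n')
  sorted[8] = mjkhlhnmnm$j  (last char: 'j')
  sorted[9] = mnm$jmjkhlhn  (last char: 'n')
  sorted[10] = nm$jmjkhlhnm  (last char: 'm')
  sorted[11] = nmnm$jmjkhlh  (last char: 'h')
Last column: mklm$jhnjnmh
Original string S is at sorted index 4

Answer: mklm$jhnjnmh
4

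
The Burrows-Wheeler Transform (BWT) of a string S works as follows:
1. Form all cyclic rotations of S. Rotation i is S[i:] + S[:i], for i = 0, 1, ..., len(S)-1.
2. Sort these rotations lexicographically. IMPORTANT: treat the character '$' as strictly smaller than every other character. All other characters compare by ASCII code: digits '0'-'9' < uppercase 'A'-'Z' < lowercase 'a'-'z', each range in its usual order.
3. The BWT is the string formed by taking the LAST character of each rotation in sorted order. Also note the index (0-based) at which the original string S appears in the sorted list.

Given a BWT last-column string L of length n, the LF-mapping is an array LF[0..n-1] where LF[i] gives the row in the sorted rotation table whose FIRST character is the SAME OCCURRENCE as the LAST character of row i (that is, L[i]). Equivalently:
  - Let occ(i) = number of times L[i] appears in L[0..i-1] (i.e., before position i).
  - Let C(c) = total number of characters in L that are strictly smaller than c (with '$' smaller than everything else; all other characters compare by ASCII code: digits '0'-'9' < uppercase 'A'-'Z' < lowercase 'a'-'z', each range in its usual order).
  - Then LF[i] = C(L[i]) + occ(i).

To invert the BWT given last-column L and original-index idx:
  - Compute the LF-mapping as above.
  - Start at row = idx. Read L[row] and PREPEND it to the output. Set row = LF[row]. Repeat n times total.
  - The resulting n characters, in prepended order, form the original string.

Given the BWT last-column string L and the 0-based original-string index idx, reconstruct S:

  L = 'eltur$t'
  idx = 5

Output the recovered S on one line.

Answer: turtle$

Derivation:
LF mapping: 1 2 4 6 3 0 5
Walk LF starting at row 5, prepending L[row]:
  step 1: row=5, L[5]='$', prepend. Next row=LF[5]=0
  step 2: row=0, L[0]='e', prepend. Next row=LF[0]=1
  step 3: row=1, L[1]='l', prepend. Next row=LF[1]=2
  step 4: row=2, L[2]='t', prepend. Next row=LF[2]=4
  step 5: row=4, L[4]='r', prepend. Next row=LF[4]=3
  step 6: row=3, L[3]='u', prepend. Next row=LF[3]=6
  step 7: row=6, L[6]='t', prepend. Next row=LF[6]=5
Reversed output: turtle$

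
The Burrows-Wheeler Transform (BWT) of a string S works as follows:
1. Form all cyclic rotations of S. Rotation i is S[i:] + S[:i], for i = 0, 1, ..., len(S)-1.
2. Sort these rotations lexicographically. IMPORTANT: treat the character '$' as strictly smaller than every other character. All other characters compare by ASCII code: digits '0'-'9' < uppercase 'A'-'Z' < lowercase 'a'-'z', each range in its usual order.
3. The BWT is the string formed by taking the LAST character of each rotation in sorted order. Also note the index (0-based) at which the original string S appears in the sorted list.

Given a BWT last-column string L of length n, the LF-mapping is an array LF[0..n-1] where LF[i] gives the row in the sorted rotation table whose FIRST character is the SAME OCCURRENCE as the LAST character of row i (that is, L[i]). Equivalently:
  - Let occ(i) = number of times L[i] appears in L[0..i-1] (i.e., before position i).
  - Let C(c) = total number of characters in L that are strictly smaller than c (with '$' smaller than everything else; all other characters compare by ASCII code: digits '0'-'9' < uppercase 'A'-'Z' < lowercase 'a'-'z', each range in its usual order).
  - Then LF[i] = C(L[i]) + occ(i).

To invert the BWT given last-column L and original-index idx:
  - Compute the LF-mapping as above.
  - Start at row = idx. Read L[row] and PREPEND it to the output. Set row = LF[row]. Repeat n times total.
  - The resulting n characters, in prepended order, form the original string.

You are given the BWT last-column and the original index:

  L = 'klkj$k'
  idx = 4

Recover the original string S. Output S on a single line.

Answer: kljkk$

Derivation:
LF mapping: 2 5 3 1 0 4
Walk LF starting at row 4, prepending L[row]:
  step 1: row=4, L[4]='$', prepend. Next row=LF[4]=0
  step 2: row=0, L[0]='k', prepend. Next row=LF[0]=2
  step 3: row=2, L[2]='k', prepend. Next row=LF[2]=3
  step 4: row=3, L[3]='j', prepend. Next row=LF[3]=1
  step 5: row=1, L[1]='l', prepend. Next row=LF[1]=5
  step 6: row=5, L[5]='k', prepend. Next row=LF[5]=4
Reversed output: kljkk$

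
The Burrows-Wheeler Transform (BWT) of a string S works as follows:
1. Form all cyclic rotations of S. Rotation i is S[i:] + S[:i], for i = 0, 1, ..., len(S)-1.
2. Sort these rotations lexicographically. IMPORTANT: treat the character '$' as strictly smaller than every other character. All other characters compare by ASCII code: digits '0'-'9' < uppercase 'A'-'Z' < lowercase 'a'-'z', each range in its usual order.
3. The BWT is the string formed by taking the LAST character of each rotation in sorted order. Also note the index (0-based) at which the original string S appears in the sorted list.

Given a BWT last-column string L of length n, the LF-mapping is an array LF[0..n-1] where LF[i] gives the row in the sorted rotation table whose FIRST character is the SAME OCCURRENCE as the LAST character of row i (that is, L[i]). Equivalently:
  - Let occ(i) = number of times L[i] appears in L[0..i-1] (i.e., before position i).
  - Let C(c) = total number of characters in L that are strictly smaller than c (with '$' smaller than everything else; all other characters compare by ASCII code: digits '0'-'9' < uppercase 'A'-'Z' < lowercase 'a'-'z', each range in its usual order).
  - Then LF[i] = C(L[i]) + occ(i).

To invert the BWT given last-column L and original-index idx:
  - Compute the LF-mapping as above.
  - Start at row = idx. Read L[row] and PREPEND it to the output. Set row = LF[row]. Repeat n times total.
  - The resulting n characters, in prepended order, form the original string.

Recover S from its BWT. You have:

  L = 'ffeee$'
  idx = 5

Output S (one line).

LF mapping: 4 5 1 2 3 0
Walk LF starting at row 5, prepending L[row]:
  step 1: row=5, L[5]='$', prepend. Next row=LF[5]=0
  step 2: row=0, L[0]='f', prepend. Next row=LF[0]=4
  step 3: row=4, L[4]='e', prepend. Next row=LF[4]=3
  step 4: row=3, L[3]='e', prepend. Next row=LF[3]=2
  step 5: row=2, L[2]='e', prepend. Next row=LF[2]=1
  step 6: row=1, L[1]='f', prepend. Next row=LF[1]=5
Reversed output: feeef$

Answer: feeef$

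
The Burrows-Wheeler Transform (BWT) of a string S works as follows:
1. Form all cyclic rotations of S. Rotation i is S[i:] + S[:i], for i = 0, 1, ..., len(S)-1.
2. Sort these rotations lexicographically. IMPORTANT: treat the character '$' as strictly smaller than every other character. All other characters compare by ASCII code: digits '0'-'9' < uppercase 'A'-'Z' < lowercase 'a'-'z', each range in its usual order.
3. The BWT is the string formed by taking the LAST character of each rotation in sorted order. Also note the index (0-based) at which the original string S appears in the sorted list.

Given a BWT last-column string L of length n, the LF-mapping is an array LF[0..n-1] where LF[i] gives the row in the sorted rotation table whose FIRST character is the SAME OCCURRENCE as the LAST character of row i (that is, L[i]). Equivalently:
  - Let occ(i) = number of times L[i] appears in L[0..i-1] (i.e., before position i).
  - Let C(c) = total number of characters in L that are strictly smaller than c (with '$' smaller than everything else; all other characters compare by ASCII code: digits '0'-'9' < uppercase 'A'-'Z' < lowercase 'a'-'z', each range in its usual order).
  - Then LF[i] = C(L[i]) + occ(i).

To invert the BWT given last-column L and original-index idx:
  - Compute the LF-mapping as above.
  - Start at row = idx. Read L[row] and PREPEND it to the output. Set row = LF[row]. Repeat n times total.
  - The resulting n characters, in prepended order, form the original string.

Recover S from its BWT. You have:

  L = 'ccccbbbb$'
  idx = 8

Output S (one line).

LF mapping: 5 6 7 8 1 2 3 4 0
Walk LF starting at row 8, prepending L[row]:
  step 1: row=8, L[8]='$', prepend. Next row=LF[8]=0
  step 2: row=0, L[0]='c', prepend. Next row=LF[0]=5
  step 3: row=5, L[5]='b', prepend. Next row=LF[5]=2
  step 4: row=2, L[2]='c', prepend. Next row=LF[2]=7
  step 5: row=7, L[7]='b', prepend. Next row=LF[7]=4
  step 6: row=4, L[4]='b', prepend. Next row=LF[4]=1
  step 7: row=1, L[1]='c', prepend. Next row=LF[1]=6
  step 8: row=6, L[6]='b', prepend. Next row=LF[6]=3
  step 9: row=3, L[3]='c', prepend. Next row=LF[3]=8
Reversed output: cbcbbcbc$

Answer: cbcbbcbc$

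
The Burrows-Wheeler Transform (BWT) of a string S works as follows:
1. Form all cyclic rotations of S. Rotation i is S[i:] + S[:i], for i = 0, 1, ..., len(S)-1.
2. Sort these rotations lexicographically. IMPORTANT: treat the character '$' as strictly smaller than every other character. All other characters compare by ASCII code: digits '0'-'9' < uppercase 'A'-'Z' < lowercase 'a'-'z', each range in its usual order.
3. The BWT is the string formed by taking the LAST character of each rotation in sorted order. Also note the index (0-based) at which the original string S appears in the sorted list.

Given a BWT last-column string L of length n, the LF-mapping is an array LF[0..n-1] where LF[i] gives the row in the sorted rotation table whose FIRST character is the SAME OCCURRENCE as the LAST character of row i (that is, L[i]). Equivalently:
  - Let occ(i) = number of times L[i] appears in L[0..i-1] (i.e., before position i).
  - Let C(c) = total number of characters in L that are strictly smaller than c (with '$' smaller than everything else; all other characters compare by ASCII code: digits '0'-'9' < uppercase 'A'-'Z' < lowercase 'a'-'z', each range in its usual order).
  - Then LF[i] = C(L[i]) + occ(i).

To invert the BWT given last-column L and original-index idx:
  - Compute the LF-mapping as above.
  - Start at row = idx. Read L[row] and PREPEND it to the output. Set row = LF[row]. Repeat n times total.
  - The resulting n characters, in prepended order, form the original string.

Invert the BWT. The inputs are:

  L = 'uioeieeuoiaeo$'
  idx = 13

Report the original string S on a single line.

LF mapping: 12 6 9 2 7 3 4 13 10 8 1 5 11 0
Walk LF starting at row 13, prepending L[row]:
  step 1: row=13, L[13]='$', prepend. Next row=LF[13]=0
  step 2: row=0, L[0]='u', prepend. Next row=LF[0]=12
  step 3: row=12, L[12]='o', prepend. Next row=LF[12]=11
  step 4: row=11, L[11]='e', prepend. Next row=LF[11]=5
  step 5: row=5, L[5]='e', prepend. Next row=LF[5]=3
  step 6: row=3, L[3]='e', prepend. Next row=LF[3]=2
  step 7: row=2, L[2]='o', prepend. Next row=LF[2]=9
  step 8: row=9, L[9]='i', prepend. Next row=LF[9]=8
  step 9: row=8, L[8]='o', prepend. Next row=LF[8]=10
  step 10: row=10, L[10]='a', prepend. Next row=LF[10]=1
  step 11: row=1, L[1]='i', prepend. Next row=LF[1]=6
  step 12: row=6, L[6]='e', prepend. Next row=LF[6]=4
  step 13: row=4, L[4]='i', prepend. Next row=LF[4]=7
  step 14: row=7, L[7]='u', prepend. Next row=LF[7]=13
Reversed output: uieiaoioeeeou$

Answer: uieiaoioeeeou$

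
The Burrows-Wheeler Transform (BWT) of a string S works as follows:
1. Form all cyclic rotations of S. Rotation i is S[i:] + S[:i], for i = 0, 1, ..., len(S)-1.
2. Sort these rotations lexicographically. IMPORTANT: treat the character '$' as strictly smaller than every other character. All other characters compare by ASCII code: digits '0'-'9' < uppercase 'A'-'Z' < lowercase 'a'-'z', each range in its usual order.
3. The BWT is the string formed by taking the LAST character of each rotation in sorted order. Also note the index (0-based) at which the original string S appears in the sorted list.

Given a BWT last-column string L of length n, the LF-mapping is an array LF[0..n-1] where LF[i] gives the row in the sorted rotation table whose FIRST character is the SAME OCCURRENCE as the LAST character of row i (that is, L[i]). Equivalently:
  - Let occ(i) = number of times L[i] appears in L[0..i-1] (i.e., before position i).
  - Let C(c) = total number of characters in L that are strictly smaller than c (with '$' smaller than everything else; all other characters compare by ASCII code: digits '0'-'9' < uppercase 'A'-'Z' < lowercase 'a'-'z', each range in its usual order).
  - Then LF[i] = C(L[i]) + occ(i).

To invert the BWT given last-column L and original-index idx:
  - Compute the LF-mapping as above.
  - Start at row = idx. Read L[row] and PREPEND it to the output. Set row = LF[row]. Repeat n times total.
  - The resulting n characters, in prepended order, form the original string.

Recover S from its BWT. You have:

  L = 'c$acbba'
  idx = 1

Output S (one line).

Answer: aacbbc$

Derivation:
LF mapping: 5 0 1 6 3 4 2
Walk LF starting at row 1, prepending L[row]:
  step 1: row=1, L[1]='$', prepend. Next row=LF[1]=0
  step 2: row=0, L[0]='c', prepend. Next row=LF[0]=5
  step 3: row=5, L[5]='b', prepend. Next row=LF[5]=4
  step 4: row=4, L[4]='b', prepend. Next row=LF[4]=3
  step 5: row=3, L[3]='c', prepend. Next row=LF[3]=6
  step 6: row=6, L[6]='a', prepend. Next row=LF[6]=2
  step 7: row=2, L[2]='a', prepend. Next row=LF[2]=1
Reversed output: aacbbc$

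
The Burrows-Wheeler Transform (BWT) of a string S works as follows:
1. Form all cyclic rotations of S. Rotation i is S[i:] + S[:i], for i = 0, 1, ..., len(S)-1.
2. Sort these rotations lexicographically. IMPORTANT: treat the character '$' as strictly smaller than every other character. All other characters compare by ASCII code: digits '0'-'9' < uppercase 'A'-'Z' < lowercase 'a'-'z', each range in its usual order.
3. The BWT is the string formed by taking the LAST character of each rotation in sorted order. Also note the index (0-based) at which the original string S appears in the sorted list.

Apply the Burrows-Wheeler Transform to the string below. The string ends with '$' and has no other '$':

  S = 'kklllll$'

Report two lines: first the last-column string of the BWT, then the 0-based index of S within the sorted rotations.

Answer: l$kllllk
1

Derivation:
All 8 rotations (rotation i = S[i:]+S[:i]):
  rot[0] = kklllll$
  rot[1] = klllll$k
  rot[2] = lllll$kk
  rot[3] = llll$kkl
  rot[4] = lll$kkll
  rot[5] = ll$kklll
  rot[6] = l$kkllll
  rot[7] = $kklllll
Sorted (with $ < everything):
  sorted[0] = $kklllll  (last char: 'l')
  sorted[1] = kklllll$  (last char: '$')
  sorted[2] = klllll$k  (last char: 'k')
  sorted[3] = l$kkllll  (last char: 'l')
  sorted[4] = ll$kklll  (last char: 'l')
  sorted[5] = lll$kkll  (last char: 'l')
  sorted[6] = llll$kkl  (last char: 'l')
  sorted[7] = lllll$kk  (last char: 'k')
Last column: l$kllllk
Original string S is at sorted index 1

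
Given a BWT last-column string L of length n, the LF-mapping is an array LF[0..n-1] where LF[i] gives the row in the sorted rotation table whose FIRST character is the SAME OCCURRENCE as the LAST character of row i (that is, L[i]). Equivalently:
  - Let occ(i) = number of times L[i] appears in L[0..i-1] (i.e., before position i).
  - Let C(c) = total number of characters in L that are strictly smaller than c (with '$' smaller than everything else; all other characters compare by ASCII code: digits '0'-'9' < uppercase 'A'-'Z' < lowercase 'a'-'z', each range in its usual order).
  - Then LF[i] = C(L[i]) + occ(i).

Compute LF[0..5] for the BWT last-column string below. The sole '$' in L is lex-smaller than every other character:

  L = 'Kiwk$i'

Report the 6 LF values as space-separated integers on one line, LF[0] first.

Answer: 1 2 5 4 0 3

Derivation:
Char counts: '$':1, 'K':1, 'i':2, 'k':1, 'w':1
C (first-col start): C('$')=0, C('K')=1, C('i')=2, C('k')=4, C('w')=5
L[0]='K': occ=0, LF[0]=C('K')+0=1+0=1
L[1]='i': occ=0, LF[1]=C('i')+0=2+0=2
L[2]='w': occ=0, LF[2]=C('w')+0=5+0=5
L[3]='k': occ=0, LF[3]=C('k')+0=4+0=4
L[4]='$': occ=0, LF[4]=C('$')+0=0+0=0
L[5]='i': occ=1, LF[5]=C('i')+1=2+1=3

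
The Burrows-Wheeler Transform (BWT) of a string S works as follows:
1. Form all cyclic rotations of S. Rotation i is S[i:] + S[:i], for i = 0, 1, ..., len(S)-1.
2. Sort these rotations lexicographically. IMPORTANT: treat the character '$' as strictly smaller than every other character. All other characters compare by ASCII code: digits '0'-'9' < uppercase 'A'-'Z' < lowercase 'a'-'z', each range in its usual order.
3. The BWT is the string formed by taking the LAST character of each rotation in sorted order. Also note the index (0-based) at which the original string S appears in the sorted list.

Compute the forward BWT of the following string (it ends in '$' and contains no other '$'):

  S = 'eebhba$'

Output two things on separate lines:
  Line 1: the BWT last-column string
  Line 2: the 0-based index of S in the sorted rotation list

All 7 rotations (rotation i = S[i:]+S[:i]):
  rot[0] = eebhba$
  rot[1] = ebhba$e
  rot[2] = bhba$ee
  rot[3] = hba$eeb
  rot[4] = ba$eebh
  rot[5] = a$eebhb
  rot[6] = $eebhba
Sorted (with $ < everything):
  sorted[0] = $eebhba  (last char: 'a')
  sorted[1] = a$eebhb  (last char: 'b')
  sorted[2] = ba$eebh  (last char: 'h')
  sorted[3] = bhba$ee  (last char: 'e')
  sorted[4] = ebhba$e  (last char: 'e')
  sorted[5] = eebhba$  (last char: '$')
  sorted[6] = hba$eeb  (last char: 'b')
Last column: abhee$b
Original string S is at sorted index 5

Answer: abhee$b
5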